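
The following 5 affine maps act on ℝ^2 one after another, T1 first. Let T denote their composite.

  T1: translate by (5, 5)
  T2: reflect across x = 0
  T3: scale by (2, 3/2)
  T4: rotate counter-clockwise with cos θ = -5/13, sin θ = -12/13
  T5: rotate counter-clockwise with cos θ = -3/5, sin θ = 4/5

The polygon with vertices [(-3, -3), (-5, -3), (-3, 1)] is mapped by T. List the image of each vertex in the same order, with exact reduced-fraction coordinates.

T1 translate by (5, 5): (-3, -3) → (2, 2); (-5, -3) → (0, 2); (-3, 1) → (2, 6)
T2 reflect across x = 0: (2, 2) → (-2, 2); (0, 2) → (0, 2); (2, 6) → (-2, 6)
T3 scale by (2, 3/2): (-2, 2) → (-4, 3); (0, 2) → (0, 3); (-2, 6) → (-4, 9)
T4 rotate counter-clockwise with cos θ = -5/13, sin θ = -12/13: (-4, 3) → (56/13, 33/13); (0, 3) → (36/13, -15/13); (-4, 9) → (128/13, 3/13)
T5 rotate counter-clockwise with cos θ = -3/5, sin θ = 4/5: (56/13, 33/13) → (-60/13, 25/13); (36/13, -15/13) → (-48/65, 189/65); (128/13, 3/13) → (-396/65, 503/65)

image vertices: (-60/13, 25/13), (-48/65, 189/65), (-396/65, 503/65)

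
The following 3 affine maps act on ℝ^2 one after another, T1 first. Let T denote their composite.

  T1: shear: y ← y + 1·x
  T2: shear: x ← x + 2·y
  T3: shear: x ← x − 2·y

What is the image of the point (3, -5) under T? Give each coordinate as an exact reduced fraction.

T1 shear: y ← y + 1·x: (3, -5) → (3, -2)
T2 shear: x ← x + 2·y: (3, -2) → (-1, -2)
T3 shear: x ← x − 2·y: (-1, -2) → (3, -2)

T(p) = (3, -2)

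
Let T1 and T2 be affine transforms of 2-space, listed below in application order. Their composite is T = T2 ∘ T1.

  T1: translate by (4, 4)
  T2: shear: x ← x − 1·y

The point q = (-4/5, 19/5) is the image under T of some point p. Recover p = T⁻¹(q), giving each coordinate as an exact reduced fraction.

p = (-1, -1/5)

T1 = [1 0 4; 0 1 4; 0 0 1]
T2·T1 = [1 -1 0; 0 1 4; 0 0 1]
det M = 1; M⁻¹ = [1 1 -4; 0 1 -4; 0 0 1]
M⁻¹ · (-4/5, 19/5)ᵀ = (-1, -1/5)ᵀ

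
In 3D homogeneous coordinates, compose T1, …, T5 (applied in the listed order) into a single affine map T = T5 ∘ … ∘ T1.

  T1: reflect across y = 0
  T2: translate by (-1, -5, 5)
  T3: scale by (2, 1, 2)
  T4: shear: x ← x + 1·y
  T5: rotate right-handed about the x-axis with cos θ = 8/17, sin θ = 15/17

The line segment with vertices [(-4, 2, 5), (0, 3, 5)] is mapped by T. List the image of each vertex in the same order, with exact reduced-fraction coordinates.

T1 reflect across y = 0: (-4, 2, 5) → (-4, -2, 5); (0, 3, 5) → (0, -3, 5)
T2 translate by (-1, -5, 5): (-4, -2, 5) → (-5, -7, 10); (0, -3, 5) → (-1, -8, 10)
T3 scale by (2, 1, 2): (-5, -7, 10) → (-10, -7, 20); (-1, -8, 10) → (-2, -8, 20)
T4 shear: x ← x + 1·y: (-10, -7, 20) → (-17, -7, 20); (-2, -8, 20) → (-10, -8, 20)
T5 rotate right-handed about the x-axis with cos θ = 8/17, sin θ = 15/17: (-17, -7, 20) → (-17, -356/17, 55/17); (-10, -8, 20) → (-10, -364/17, 40/17)

image vertices: (-17, -356/17, 55/17), (-10, -364/17, 40/17)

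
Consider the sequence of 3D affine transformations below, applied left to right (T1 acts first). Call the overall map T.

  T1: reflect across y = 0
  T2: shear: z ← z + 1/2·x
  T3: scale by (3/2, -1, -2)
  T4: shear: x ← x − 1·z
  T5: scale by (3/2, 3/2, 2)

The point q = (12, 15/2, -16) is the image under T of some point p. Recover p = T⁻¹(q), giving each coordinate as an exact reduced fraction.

p = (0, 5, 4)

T1 = [1 0 0 0; 0 -1 0 0; 0 0 1 0; 0 0 0 1]
T2·T1 = [1 0 0 0; 0 -1 0 0; 1/2 0 1 0; 0 0 0 1]
T3·…·T1 = [3/2 0 0 0; 0 1 0 0; -1 0 -2 0; 0 0 0 1]
T4·…·T1 = [5/2 0 2 0; 0 1 0 0; -1 0 -2 0; 0 0 0 1]
T5·…·T1 = [15/4 0 3 0; 0 3/2 0 0; -2 0 -4 0; 0 0 0 1]
det M = -27/2; M⁻¹ = [4/9 0 1/3 0; 0 2/3 0 0; -2/9 0 -5/12 0; 0 0 0 1]
M⁻¹ · (12, 15/2, -16)ᵀ = (0, 5, 4)ᵀ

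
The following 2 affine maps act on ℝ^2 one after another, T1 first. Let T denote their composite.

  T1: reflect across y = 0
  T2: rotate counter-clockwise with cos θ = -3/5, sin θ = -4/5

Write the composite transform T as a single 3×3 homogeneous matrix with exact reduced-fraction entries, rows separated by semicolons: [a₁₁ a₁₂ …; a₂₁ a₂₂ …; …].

T = [-3/5 -4/5 0; -4/5 3/5 0; 0 0 1]

T1 = [1 0 0; 0 -1 0; 0 0 1]
T2·T1 = [-3/5 -4/5 0; -4/5 3/5 0; 0 0 1]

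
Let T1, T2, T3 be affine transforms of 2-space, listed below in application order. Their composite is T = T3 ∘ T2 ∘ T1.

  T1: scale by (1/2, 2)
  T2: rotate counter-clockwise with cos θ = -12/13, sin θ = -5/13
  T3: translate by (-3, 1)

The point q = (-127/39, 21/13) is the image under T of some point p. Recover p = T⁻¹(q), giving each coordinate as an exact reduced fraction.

p = (0, -1/3)

T1 = [1/2 0 0; 0 2 0; 0 0 1]
T2·T1 = [-6/13 10/13 0; -5/26 -24/13 0; 0 0 1]
T3·…·T1 = [-6/13 10/13 -3; -5/26 -24/13 1; 0 0 1]
det M = 1; M⁻¹ = [-24/13 -10/13 -62/13; 5/26 -6/13 27/26; 0 0 1]
M⁻¹ · (-127/39, 21/13)ᵀ = (0, -1/3)ᵀ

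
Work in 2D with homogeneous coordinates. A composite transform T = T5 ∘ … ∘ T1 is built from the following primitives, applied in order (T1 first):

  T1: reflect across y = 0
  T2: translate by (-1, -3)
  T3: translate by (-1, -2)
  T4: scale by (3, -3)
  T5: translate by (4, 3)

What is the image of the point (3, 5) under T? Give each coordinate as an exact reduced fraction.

T1 reflect across y = 0: (3, 5) → (3, -5)
T2 translate by (-1, -3): (3, -5) → (2, -8)
T3 translate by (-1, -2): (2, -8) → (1, -10)
T4 scale by (3, -3): (1, -10) → (3, 30)
T5 translate by (4, 3): (3, 30) → (7, 33)

T(p) = (7, 33)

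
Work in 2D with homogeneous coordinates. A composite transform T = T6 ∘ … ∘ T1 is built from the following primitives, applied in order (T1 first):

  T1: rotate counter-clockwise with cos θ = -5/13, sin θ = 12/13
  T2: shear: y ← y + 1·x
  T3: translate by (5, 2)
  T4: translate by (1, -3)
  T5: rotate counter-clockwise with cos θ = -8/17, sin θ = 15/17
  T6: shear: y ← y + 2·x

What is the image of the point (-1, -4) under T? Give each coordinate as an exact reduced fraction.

T(p) = (-8, -115/13)

T1 rotate counter-clockwise with cos θ = -5/13, sin θ = 12/13: (-1, -4) → (53/13, 8/13)
T2 shear: y ← y + 1·x: (53/13, 8/13) → (53/13, 61/13)
T3 translate by (5, 2): (53/13, 61/13) → (118/13, 87/13)
T4 translate by (1, -3): (118/13, 87/13) → (131/13, 48/13)
T5 rotate counter-clockwise with cos θ = -8/17, sin θ = 15/17: (131/13, 48/13) → (-8, 93/13)
T6 shear: y ← y + 2·x: (-8, 93/13) → (-8, -115/13)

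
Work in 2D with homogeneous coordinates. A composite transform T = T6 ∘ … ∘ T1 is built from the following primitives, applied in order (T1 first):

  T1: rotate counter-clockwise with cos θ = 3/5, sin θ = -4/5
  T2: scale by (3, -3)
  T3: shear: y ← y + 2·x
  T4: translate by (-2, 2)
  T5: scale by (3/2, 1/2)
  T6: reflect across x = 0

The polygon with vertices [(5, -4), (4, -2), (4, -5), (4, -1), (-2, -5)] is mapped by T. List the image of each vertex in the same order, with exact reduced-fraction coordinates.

T1 rotate counter-clockwise with cos θ = 3/5, sin θ = -4/5: (5, -4) → (-1/5, -32/5); (4, -2) → (4/5, -22/5); (4, -5) → (-8/5, -31/5); (4, -1) → (8/5, -19/5); (-2, -5) → (-26/5, -7/5)
T2 scale by (3, -3): (-1/5, -32/5) → (-3/5, 96/5); (4/5, -22/5) → (12/5, 66/5); (-8/5, -31/5) → (-24/5, 93/5); (8/5, -19/5) → (24/5, 57/5); (-26/5, -7/5) → (-78/5, 21/5)
T3 shear: y ← y + 2·x: (-3/5, 96/5) → (-3/5, 18); (12/5, 66/5) → (12/5, 18); (-24/5, 93/5) → (-24/5, 9); (24/5, 57/5) → (24/5, 21); (-78/5, 21/5) → (-78/5, -27)
T4 translate by (-2, 2): (-3/5, 18) → (-13/5, 20); (12/5, 18) → (2/5, 20); (-24/5, 9) → (-34/5, 11); (24/5, 21) → (14/5, 23); (-78/5, -27) → (-88/5, -25)
T5 scale by (3/2, 1/2): (-13/5, 20) → (-39/10, 10); (2/5, 20) → (3/5, 10); (-34/5, 11) → (-51/5, 11/2); (14/5, 23) → (21/5, 23/2); (-88/5, -25) → (-132/5, -25/2)
T6 reflect across x = 0: (-39/10, 10) → (39/10, 10); (3/5, 10) → (-3/5, 10); (-51/5, 11/2) → (51/5, 11/2); (21/5, 23/2) → (-21/5, 23/2); (-132/5, -25/2) → (132/5, -25/2)

image vertices: (39/10, 10), (-3/5, 10), (51/5, 11/2), (-21/5, 23/2), (132/5, -25/2)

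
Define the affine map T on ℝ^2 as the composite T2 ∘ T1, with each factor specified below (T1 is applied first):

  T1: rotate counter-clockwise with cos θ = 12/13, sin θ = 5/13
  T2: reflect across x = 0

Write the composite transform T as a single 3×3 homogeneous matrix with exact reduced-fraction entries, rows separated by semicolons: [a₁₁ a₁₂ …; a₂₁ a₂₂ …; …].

T = [-12/13 5/13 0; 5/13 12/13 0; 0 0 1]

T1 = [12/13 -5/13 0; 5/13 12/13 0; 0 0 1]
T2·T1 = [-12/13 5/13 0; 5/13 12/13 0; 0 0 1]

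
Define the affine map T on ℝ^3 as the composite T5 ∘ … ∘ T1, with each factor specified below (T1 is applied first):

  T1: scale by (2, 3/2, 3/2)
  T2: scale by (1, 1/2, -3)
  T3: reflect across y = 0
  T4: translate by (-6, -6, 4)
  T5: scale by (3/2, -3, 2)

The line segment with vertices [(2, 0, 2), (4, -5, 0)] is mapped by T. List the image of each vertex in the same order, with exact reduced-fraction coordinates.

T1 scale by (2, 3/2, 3/2): (2, 0, 2) → (4, 0, 3); (4, -5, 0) → (8, -15/2, 0)
T2 scale by (1, 1/2, -3): (4, 0, 3) → (4, 0, -9); (8, -15/2, 0) → (8, -15/4, 0)
T3 reflect across y = 0: (4, 0, -9) → (4, 0, -9); (8, -15/4, 0) → (8, 15/4, 0)
T4 translate by (-6, -6, 4): (4, 0, -9) → (-2, -6, -5); (8, 15/4, 0) → (2, -9/4, 4)
T5 scale by (3/2, -3, 2): (-2, -6, -5) → (-3, 18, -10); (2, -9/4, 4) → (3, 27/4, 8)

image vertices: (-3, 18, -10), (3, 27/4, 8)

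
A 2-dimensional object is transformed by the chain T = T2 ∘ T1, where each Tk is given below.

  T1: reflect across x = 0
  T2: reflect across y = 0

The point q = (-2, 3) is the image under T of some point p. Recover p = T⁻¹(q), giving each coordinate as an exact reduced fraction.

T1 = [-1 0 0; 0 1 0; 0 0 1]
T2·T1 = [-1 0 0; 0 -1 0; 0 0 1]
det M = 1; M⁻¹ = [-1 0 0; 0 -1 0; 0 0 1]
M⁻¹ · (-2, 3)ᵀ = (2, -3)ᵀ

p = (2, -3)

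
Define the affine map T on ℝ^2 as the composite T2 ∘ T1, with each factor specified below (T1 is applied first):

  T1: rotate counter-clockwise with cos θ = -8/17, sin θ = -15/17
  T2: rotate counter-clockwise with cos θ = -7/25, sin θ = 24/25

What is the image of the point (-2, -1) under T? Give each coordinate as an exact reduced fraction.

T(p) = (-919/425, -242/425)

T1 rotate counter-clockwise with cos θ = -8/17, sin θ = -15/17: (-2, -1) → (1/17, 38/17)
T2 rotate counter-clockwise with cos θ = -7/25, sin θ = 24/25: (1/17, 38/17) → (-919/425, -242/425)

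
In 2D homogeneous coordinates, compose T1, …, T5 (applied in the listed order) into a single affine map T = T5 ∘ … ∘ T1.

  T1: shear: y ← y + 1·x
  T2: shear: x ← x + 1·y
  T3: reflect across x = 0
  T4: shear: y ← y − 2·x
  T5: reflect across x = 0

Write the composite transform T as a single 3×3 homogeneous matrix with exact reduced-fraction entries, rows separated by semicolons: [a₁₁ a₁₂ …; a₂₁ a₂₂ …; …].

T = [2 1 0; 5 3 0; 0 0 1]

T1 = [1 0 0; 1 1 0; 0 0 1]
T2·T1 = [2 1 0; 1 1 0; 0 0 1]
T3·…·T1 = [-2 -1 0; 1 1 0; 0 0 1]
T4·…·T1 = [-2 -1 0; 5 3 0; 0 0 1]
T5·…·T1 = [2 1 0; 5 3 0; 0 0 1]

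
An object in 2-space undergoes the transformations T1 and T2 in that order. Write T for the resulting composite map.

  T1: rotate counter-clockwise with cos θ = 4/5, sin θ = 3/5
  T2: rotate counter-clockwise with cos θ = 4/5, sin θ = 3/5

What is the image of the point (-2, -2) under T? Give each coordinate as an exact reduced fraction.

T(p) = (34/25, -62/25)

T1 rotate counter-clockwise with cos θ = 4/5, sin θ = 3/5: (-2, -2) → (-2/5, -14/5)
T2 rotate counter-clockwise with cos θ = 4/5, sin θ = 3/5: (-2/5, -14/5) → (34/25, -62/25)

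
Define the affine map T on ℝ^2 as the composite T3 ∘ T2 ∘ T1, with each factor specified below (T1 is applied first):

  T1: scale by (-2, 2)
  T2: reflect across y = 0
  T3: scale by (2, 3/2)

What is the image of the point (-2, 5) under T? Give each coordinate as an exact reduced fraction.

T(p) = (8, -15)

T1 scale by (-2, 2): (-2, 5) → (4, 10)
T2 reflect across y = 0: (4, 10) → (4, -10)
T3 scale by (2, 3/2): (4, -10) → (8, -15)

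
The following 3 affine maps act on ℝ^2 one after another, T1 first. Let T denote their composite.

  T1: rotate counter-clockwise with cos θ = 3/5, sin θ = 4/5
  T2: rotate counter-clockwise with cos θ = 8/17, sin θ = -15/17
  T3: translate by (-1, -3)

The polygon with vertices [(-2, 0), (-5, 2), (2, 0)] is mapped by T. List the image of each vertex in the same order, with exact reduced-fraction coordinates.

image vertices: (-253/85, -229/85), (-479/85, -22/85), (83/85, -281/85)

T1 rotate counter-clockwise with cos θ = 3/5, sin θ = 4/5: (-2, 0) → (-6/5, -8/5); (-5, 2) → (-23/5, -14/5); (2, 0) → (6/5, 8/5)
T2 rotate counter-clockwise with cos θ = 8/17, sin θ = -15/17: (-6/5, -8/5) → (-168/85, 26/85); (-23/5, -14/5) → (-394/85, 233/85); (6/5, 8/5) → (168/85, -26/85)
T3 translate by (-1, -3): (-168/85, 26/85) → (-253/85, -229/85); (-394/85, 233/85) → (-479/85, -22/85); (168/85, -26/85) → (83/85, -281/85)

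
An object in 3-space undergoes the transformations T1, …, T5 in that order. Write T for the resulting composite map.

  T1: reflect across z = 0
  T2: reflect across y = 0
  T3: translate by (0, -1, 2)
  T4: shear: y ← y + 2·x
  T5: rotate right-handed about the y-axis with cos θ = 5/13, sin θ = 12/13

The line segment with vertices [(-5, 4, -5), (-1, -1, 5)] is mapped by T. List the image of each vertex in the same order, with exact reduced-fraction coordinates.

T1 reflect across z = 0: (-5, 4, -5) → (-5, 4, 5); (-1, -1, 5) → (-1, -1, -5)
T2 reflect across y = 0: (-5, 4, 5) → (-5, -4, 5); (-1, -1, -5) → (-1, 1, -5)
T3 translate by (0, -1, 2): (-5, -4, 5) → (-5, -5, 7); (-1, 1, -5) → (-1, 0, -3)
T4 shear: y ← y + 2·x: (-5, -5, 7) → (-5, -15, 7); (-1, 0, -3) → (-1, -2, -3)
T5 rotate right-handed about the y-axis with cos θ = 5/13, sin θ = 12/13: (-5, -15, 7) → (59/13, -15, 95/13); (-1, -2, -3) → (-41/13, -2, -3/13)

image vertices: (59/13, -15, 95/13), (-41/13, -2, -3/13)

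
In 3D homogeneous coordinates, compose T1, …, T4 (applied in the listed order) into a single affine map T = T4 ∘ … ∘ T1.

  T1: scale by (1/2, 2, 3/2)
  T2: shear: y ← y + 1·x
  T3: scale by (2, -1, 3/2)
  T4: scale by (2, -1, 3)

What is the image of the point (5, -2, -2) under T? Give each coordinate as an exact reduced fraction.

T1 scale by (1/2, 2, 3/2): (5, -2, -2) → (5/2, -4, -3)
T2 shear: y ← y + 1·x: (5/2, -4, -3) → (5/2, -3/2, -3)
T3 scale by (2, -1, 3/2): (5/2, -3/2, -3) → (5, 3/2, -9/2)
T4 scale by (2, -1, 3): (5, 3/2, -9/2) → (10, -3/2, -27/2)

T(p) = (10, -3/2, -27/2)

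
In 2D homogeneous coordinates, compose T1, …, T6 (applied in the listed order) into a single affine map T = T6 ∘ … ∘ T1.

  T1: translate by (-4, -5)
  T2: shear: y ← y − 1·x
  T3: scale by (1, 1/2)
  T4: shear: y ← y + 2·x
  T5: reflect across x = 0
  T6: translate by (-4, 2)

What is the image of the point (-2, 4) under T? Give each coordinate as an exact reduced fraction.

T(p) = (2, -15/2)

T1 translate by (-4, -5): (-2, 4) → (-6, -1)
T2 shear: y ← y − 1·x: (-6, -1) → (-6, 5)
T3 scale by (1, 1/2): (-6, 5) → (-6, 5/2)
T4 shear: y ← y + 2·x: (-6, 5/2) → (-6, -19/2)
T5 reflect across x = 0: (-6, -19/2) → (6, -19/2)
T6 translate by (-4, 2): (6, -19/2) → (2, -15/2)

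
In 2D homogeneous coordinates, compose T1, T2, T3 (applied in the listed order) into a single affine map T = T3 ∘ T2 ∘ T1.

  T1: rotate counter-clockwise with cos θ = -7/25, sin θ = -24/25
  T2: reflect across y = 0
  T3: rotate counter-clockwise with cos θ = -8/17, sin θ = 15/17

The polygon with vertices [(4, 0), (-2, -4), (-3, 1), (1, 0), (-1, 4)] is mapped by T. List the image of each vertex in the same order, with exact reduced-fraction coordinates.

image vertices: (-1216/425, -1188/425), (1796/425, -622/425), (123/85, 239/85), (-304/425, -297/425), (-52/25, 89/25)

T1 rotate counter-clockwise with cos θ = -7/25, sin θ = -24/25: (4, 0) → (-28/25, -96/25); (-2, -4) → (-82/25, 76/25); (-3, 1) → (9/5, 13/5); (1, 0) → (-7/25, -24/25); (-1, 4) → (103/25, -4/25)
T2 reflect across y = 0: (-28/25, -96/25) → (-28/25, 96/25); (-82/25, 76/25) → (-82/25, -76/25); (9/5, 13/5) → (9/5, -13/5); (-7/25, -24/25) → (-7/25, 24/25); (103/25, -4/25) → (103/25, 4/25)
T3 rotate counter-clockwise with cos θ = -8/17, sin θ = 15/17: (-28/25, 96/25) → (-1216/425, -1188/425); (-82/25, -76/25) → (1796/425, -622/425); (9/5, -13/5) → (123/85, 239/85); (-7/25, 24/25) → (-304/425, -297/425); (103/25, 4/25) → (-52/25, 89/25)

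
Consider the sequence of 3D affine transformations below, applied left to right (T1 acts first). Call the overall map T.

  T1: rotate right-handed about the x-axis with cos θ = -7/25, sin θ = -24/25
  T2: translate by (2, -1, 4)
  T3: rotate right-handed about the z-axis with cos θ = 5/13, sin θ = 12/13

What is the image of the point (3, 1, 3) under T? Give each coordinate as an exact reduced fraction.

T1 rotate right-handed about the x-axis with cos θ = -7/25, sin θ = -24/25: (3, 1, 3) → (3, 13/5, -9/5)
T2 translate by (2, -1, 4): (3, 13/5, -9/5) → (5, 8/5, 11/5)
T3 rotate right-handed about the z-axis with cos θ = 5/13, sin θ = 12/13: (5, 8/5, 11/5) → (29/65, 68/13, 11/5)

T(p) = (29/65, 68/13, 11/5)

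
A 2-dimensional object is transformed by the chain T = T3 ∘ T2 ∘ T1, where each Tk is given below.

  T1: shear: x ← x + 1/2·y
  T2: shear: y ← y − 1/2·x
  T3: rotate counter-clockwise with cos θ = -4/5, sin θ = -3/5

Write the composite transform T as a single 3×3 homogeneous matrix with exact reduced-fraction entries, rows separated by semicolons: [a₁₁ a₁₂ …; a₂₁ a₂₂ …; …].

T1 = [1 1/2 0; 0 1 0; 0 0 1]
T2·T1 = [1 1/2 0; -1/2 3/4 0; 0 0 1]
T3·…·T1 = [-11/10 1/20 0; -1/5 -9/10 0; 0 0 1]

T = [-11/10 1/20 0; -1/5 -9/10 0; 0 0 1]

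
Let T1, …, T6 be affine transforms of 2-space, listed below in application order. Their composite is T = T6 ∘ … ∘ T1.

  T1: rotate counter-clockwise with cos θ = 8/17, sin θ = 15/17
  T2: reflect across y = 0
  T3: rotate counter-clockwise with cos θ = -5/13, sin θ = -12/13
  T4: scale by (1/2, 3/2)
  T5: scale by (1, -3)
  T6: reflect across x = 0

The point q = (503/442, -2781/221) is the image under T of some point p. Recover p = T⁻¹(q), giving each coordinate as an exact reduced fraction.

T1 = [8/17 -15/17 0; 15/17 8/17 0; 0 0 1]
T2·T1 = [8/17 -15/17 0; -15/17 -8/17 0; 0 0 1]
T3·…·T1 = [-220/221 -21/221 0; -21/221 220/221 0; 0 0 1]
T4·…·T1 = [-110/221 -21/442 0; -63/442 330/221 0; 0 0 1]
T5·…·T1 = [-110/221 -21/442 0; 189/442 -990/221 0; 0 0 1]
T6·…·T1 = [110/221 21/442 0; 189/442 -990/221 0; 0 0 1]
det M = -9/4; M⁻¹ = [440/221 14/663 0; 42/221 -440/1989 0; 0 0 1]
M⁻¹ · (503/442, -2781/221)ᵀ = (2, 3)ᵀ

p = (2, 3)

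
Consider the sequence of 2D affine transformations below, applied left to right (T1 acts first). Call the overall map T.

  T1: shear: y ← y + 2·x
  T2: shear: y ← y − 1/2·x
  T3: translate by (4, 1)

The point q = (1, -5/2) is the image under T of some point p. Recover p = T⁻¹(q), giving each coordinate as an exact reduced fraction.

p = (-3, 1)

T1 = [1 0 0; 2 1 0; 0 0 1]
T2·T1 = [1 0 0; 3/2 1 0; 0 0 1]
T3·…·T1 = [1 0 4; 3/2 1 1; 0 0 1]
det M = 1; M⁻¹ = [1 0 -4; -3/2 1 5; 0 0 1]
M⁻¹ · (1, -5/2)ᵀ = (-3, 1)ᵀ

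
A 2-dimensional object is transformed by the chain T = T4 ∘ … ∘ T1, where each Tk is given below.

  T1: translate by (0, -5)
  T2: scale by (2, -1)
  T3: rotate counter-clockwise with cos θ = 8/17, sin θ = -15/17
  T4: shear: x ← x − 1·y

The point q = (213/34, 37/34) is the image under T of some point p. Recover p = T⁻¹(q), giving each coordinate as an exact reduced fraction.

p = (5/4, -2)

T1 = [1 0 0; 0 1 -5; 0 0 1]
T2·T1 = [2 0 0; 0 -1 5; 0 0 1]
T3·…·T1 = [16/17 -15/17 75/17; -30/17 -8/17 40/17; 0 0 1]
T4·…·T1 = [46/17 -7/17 35/17; -30/17 -8/17 40/17; 0 0 1]
det M = -2; M⁻¹ = [4/17 -7/34 0; -15/17 -23/17 5; 0 0 1]
M⁻¹ · (213/34, 37/34)ᵀ = (5/4, -2)ᵀ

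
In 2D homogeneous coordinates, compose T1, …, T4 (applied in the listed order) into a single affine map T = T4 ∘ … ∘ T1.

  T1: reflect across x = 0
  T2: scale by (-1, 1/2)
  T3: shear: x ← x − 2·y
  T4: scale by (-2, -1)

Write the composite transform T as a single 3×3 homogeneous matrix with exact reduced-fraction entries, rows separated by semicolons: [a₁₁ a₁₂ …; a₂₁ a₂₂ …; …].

T = [-2 2 0; 0 -1/2 0; 0 0 1]

T1 = [-1 0 0; 0 1 0; 0 0 1]
T2·T1 = [1 0 0; 0 1/2 0; 0 0 1]
T3·…·T1 = [1 -1 0; 0 1/2 0; 0 0 1]
T4·…·T1 = [-2 2 0; 0 -1/2 0; 0 0 1]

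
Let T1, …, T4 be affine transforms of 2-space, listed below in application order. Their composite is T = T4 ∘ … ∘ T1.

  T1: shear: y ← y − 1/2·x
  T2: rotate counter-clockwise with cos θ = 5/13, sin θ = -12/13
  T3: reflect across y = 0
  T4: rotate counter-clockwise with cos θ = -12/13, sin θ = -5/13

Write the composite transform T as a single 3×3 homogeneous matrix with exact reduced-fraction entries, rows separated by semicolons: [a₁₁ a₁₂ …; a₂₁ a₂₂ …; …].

T1 = [1 0 0; -1/2 1 0; 0 0 1]
T2·T1 = [-1/13 12/13 0; -29/26 5/13 0; 0 0 1]
T3·…·T1 = [-1/13 12/13 0; 29/26 -5/13 0; 0 0 1]
T4·…·T1 = [1/2 -1 0; -1 0 0; 0 0 1]

T = [1/2 -1 0; -1 0 0; 0 0 1]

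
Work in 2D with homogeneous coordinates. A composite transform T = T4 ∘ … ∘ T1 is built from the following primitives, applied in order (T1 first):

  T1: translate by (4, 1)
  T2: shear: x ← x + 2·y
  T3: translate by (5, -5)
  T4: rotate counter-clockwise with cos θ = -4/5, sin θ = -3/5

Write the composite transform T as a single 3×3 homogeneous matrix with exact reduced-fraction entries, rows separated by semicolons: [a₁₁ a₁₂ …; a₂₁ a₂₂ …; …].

T = [-4/5 -1 -56/5; -3/5 -2 -17/5; 0 0 1]

T1 = [1 0 4; 0 1 1; 0 0 1]
T2·T1 = [1 2 6; 0 1 1; 0 0 1]
T3·…·T1 = [1 2 11; 0 1 -4; 0 0 1]
T4·…·T1 = [-4/5 -1 -56/5; -3/5 -2 -17/5; 0 0 1]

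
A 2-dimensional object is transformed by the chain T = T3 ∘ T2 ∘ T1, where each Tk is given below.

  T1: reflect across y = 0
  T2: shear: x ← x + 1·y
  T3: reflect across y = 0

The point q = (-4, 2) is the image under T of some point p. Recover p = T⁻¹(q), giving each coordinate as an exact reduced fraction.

T1 = [1 0 0; 0 -1 0; 0 0 1]
T2·T1 = [1 -1 0; 0 -1 0; 0 0 1]
T3·…·T1 = [1 -1 0; 0 1 0; 0 0 1]
det M = 1; M⁻¹ = [1 1 0; 0 1 0; 0 0 1]
M⁻¹ · (-4, 2)ᵀ = (-2, 2)ᵀ

p = (-2, 2)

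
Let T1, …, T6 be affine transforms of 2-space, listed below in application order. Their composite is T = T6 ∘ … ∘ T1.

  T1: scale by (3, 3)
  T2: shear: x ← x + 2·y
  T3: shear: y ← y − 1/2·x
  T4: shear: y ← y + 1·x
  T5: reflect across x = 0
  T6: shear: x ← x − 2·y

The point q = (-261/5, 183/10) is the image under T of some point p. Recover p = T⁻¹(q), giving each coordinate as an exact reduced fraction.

T1 = [3 0 0; 0 3 0; 0 0 1]
T2·T1 = [3 6 0; 0 3 0; 0 0 1]
T3·…·T1 = [3 6 0; -3/2 0 0; 0 0 1]
T4·…·T1 = [3 6 0; 3/2 6 0; 0 0 1]
T5·…·T1 = [-3 -6 0; 3/2 6 0; 0 0 1]
T6·…·T1 = [-6 -18 0; 3/2 6 0; 0 0 1]
det M = -9; M⁻¹ = [-2/3 -2 0; 1/6 2/3 0; 0 0 1]
M⁻¹ · (-261/5, 183/10)ᵀ = (-9/5, 7/2)ᵀ

p = (-9/5, 7/2)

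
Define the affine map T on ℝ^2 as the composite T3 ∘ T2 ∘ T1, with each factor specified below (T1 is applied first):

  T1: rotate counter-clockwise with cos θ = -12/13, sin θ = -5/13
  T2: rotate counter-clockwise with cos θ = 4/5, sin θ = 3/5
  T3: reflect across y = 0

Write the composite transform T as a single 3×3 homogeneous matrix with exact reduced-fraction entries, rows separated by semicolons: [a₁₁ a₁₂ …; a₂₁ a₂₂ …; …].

T1 = [-12/13 5/13 0; -5/13 -12/13 0; 0 0 1]
T2·T1 = [-33/65 56/65 0; -56/65 -33/65 0; 0 0 1]
T3·…·T1 = [-33/65 56/65 0; 56/65 33/65 0; 0 0 1]

T = [-33/65 56/65 0; 56/65 33/65 0; 0 0 1]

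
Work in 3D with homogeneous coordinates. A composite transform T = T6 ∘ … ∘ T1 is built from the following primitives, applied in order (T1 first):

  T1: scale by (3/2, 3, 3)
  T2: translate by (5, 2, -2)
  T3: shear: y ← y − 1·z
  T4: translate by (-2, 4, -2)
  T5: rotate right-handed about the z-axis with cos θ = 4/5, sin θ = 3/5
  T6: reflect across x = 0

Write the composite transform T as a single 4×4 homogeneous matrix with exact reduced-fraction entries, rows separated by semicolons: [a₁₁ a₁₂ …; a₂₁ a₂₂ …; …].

T1 = [3/2 0 0 0; 0 3 0 0; 0 0 3 0; 0 0 0 1]
T2·T1 = [3/2 0 0 5; 0 3 0 2; 0 0 3 -2; 0 0 0 1]
T3·…·T1 = [3/2 0 0 5; 0 3 -3 4; 0 0 3 -2; 0 0 0 1]
T4·…·T1 = [3/2 0 0 3; 0 3 -3 8; 0 0 3 -4; 0 0 0 1]
T5·…·T1 = [6/5 -9/5 9/5 -12/5; 9/10 12/5 -12/5 41/5; 0 0 3 -4; 0 0 0 1]
T6·…·T1 = [-6/5 9/5 -9/5 12/5; 9/10 12/5 -12/5 41/5; 0 0 3 -4; 0 0 0 1]

T = [-6/5 9/5 -9/5 12/5; 9/10 12/5 -12/5 41/5; 0 0 3 -4; 0 0 0 1]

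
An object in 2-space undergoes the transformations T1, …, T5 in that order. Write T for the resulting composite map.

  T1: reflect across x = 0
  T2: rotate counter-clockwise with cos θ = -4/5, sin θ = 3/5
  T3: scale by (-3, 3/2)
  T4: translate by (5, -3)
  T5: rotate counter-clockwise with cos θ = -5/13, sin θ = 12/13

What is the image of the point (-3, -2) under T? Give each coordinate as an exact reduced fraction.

T(p) = (-341/65, 927/130)

T1 reflect across x = 0: (-3, -2) → (3, -2)
T2 rotate counter-clockwise with cos θ = -4/5, sin θ = 3/5: (3, -2) → (-6/5, 17/5)
T3 scale by (-3, 3/2): (-6/5, 17/5) → (18/5, 51/10)
T4 translate by (5, -3): (18/5, 51/10) → (43/5, 21/10)
T5 rotate counter-clockwise with cos θ = -5/13, sin θ = 12/13: (43/5, 21/10) → (-341/65, 927/130)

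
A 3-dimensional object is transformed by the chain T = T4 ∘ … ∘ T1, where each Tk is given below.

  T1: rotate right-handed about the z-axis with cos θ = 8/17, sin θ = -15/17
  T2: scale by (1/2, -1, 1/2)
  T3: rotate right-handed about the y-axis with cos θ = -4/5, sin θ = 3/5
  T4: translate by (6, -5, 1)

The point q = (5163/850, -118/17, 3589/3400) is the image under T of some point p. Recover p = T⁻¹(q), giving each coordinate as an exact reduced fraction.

T1 = [8/17 15/17 0 0; -15/17 8/17 0 0; 0 0 1 0; 0 0 0 1]
T2·T1 = [4/17 15/34 0 0; 15/17 -8/17 0 0; 0 0 1/2 0; 0 0 0 1]
T3·…·T1 = [-16/85 -6/17 3/10 0; 15/17 -8/17 0 0; -12/85 -9/34 -2/5 0; 0 0 0 1]
T4·…·T1 = [-16/85 -6/17 3/10 6; 15/17 -8/17 0 -5; -12/85 -9/34 -2/5 1; 0 0 0 1]
det M = -1/4; M⁻¹ = [-64/85 15/17 -48/85 807/85; -24/17 -8/17 -18/17 122/17; 6/5 0 -8/5 -28/5; 0 0 0 1]
M⁻¹ · (5163/850, -118/17, 3589/3400)ᵀ = (-9/5, 3/4, 0)ᵀ

p = (-9/5, 3/4, 0)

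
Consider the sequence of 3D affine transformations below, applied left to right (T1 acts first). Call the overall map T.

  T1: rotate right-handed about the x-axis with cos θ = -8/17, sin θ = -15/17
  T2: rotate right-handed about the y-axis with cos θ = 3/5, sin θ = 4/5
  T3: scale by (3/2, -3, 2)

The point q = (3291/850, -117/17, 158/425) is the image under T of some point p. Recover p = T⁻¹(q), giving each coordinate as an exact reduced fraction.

p = (7/5, -3, 1)

T1 = [1 0 0 0; 0 -8/17 15/17 0; 0 -15/17 -8/17 0; 0 0 0 1]
T2·T1 = [3/5 -12/17 -32/85 0; 0 -8/17 15/17 0; -4/5 -9/17 -24/85 0; 0 0 0 1]
T3·…·T1 = [9/10 -18/17 -48/85 0; 0 24/17 -45/17 0; -8/5 -18/17 -48/85 0; 0 0 0 1]
det M = -9; M⁻¹ = [2/5 0 -2/5 0; -8/17 8/51 -9/34 0; -64/255 -5/17 -12/85 0; 0 0 0 1]
M⁻¹ · (3291/850, -117/17, 158/425)ᵀ = (7/5, -3, 1)ᵀ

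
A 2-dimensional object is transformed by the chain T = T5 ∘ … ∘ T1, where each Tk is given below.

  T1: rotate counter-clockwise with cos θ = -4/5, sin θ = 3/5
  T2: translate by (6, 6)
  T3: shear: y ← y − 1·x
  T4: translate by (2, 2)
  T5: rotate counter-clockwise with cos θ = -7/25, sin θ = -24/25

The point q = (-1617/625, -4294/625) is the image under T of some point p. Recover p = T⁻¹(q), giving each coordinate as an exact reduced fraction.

p = (-7/5, 3)

T1 = [-4/5 -3/5 0; 3/5 -4/5 0; 0 0 1]
T2·T1 = [-4/5 -3/5 6; 3/5 -4/5 6; 0 0 1]
T3·…·T1 = [-4/5 -3/5 6; 7/5 -1/5 0; 0 0 1]
T4·…·T1 = [-4/5 -3/5 8; 7/5 -1/5 2; 0 0 1]
T5·…·T1 = [196/125 -3/125 -8/25; 47/125 79/125 -206/25; 0 0 1]
det M = 1; M⁻¹ = [79/125 3/125 2/5; -47/125 196/125 64/5; 0 0 1]
M⁻¹ · (-1617/625, -4294/625)ᵀ = (-7/5, 3)ᵀ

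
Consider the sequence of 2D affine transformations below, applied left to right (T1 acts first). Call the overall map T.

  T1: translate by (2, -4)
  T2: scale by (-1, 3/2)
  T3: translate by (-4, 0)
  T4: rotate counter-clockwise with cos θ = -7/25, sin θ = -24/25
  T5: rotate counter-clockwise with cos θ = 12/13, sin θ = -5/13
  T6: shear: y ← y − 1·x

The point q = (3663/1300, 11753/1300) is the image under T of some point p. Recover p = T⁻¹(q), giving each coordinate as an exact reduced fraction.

T1 = [1 0 2; 0 1 -4; 0 0 1]
T2·T1 = [-1 0 -2; 0 3/2 -6; 0 0 1]
T3·…·T1 = [-1 0 -6; 0 3/2 -6; 0 0 1]
T4·…·T1 = [7/25 36/25 -102/25; 24/25 -21/50 186/25; 0 0 1]
T5·…·T1 = [204/325 759/650 -294/325; 253/325 -306/325 2742/325; 0 0 1]
T6·…·T1 = [204/325 759/650 -294/325; 49/325 -1371/650 3036/325; 0 0 1]
det M = -3/2; M⁻¹ = [457/325 253/325 -6; 98/975 -136/325 4; 0 0 1]
M⁻¹ · (3663/1300, 11753/1300)ᵀ = (5, 1/2)ᵀ

p = (5, 1/2)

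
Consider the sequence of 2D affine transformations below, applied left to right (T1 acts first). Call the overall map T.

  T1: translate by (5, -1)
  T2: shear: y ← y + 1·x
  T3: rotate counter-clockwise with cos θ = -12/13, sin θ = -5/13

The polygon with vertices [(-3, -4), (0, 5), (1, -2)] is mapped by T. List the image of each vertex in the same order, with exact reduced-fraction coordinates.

T1 translate by (5, -1): (-3, -4) → (2, -5); (0, 5) → (5, 4); (1, -2) → (6, -3)
T2 shear: y ← y + 1·x: (2, -5) → (2, -3); (5, 4) → (5, 9); (6, -3) → (6, 3)
T3 rotate counter-clockwise with cos θ = -12/13, sin θ = -5/13: (2, -3) → (-3, 2); (5, 9) → (-15/13, -133/13); (6, 3) → (-57/13, -66/13)

image vertices: (-3, 2), (-15/13, -133/13), (-57/13, -66/13)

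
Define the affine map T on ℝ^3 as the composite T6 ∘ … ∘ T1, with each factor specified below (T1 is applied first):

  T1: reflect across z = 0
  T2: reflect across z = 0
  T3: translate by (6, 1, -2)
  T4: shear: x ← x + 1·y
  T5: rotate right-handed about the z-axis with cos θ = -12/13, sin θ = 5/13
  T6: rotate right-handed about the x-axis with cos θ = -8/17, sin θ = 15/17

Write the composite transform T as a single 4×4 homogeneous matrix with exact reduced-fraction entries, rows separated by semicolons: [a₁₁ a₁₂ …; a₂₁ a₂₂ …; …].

T = [-12/13 -17/13 0 -89/13; -40/221 56/221 -15/17 206/221; 75/221 -105/221 -8/17 553/221; 0 0 0 1]

T1 = [1 0 0 0; 0 1 0 0; 0 0 -1 0; 0 0 0 1]
T2·T1 = [1 0 0 0; 0 1 0 0; 0 0 1 0; 0 0 0 1]
T3·…·T1 = [1 0 0 6; 0 1 0 1; 0 0 1 -2; 0 0 0 1]
T4·…·T1 = [1 1 0 7; 0 1 0 1; 0 0 1 -2; 0 0 0 1]
T5·…·T1 = [-12/13 -17/13 0 -89/13; 5/13 -7/13 0 23/13; 0 0 1 -2; 0 0 0 1]
T6·…·T1 = [-12/13 -17/13 0 -89/13; -40/221 56/221 -15/17 206/221; 75/221 -105/221 -8/17 553/221; 0 0 0 1]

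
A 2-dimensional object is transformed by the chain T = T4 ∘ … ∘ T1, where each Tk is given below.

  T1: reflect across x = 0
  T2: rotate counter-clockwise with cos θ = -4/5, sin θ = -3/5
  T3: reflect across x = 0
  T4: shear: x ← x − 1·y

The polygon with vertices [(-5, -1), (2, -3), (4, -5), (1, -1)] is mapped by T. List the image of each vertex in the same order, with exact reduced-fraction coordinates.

image vertices: (34/5, -11/5), (-17/5, 18/5), (-33/5, 32/5), (-8/5, 7/5)

T1 reflect across x = 0: (-5, -1) → (5, -1); (2, -3) → (-2, -3); (4, -5) → (-4, -5); (1, -1) → (-1, -1)
T2 rotate counter-clockwise with cos θ = -4/5, sin θ = -3/5: (5, -1) → (-23/5, -11/5); (-2, -3) → (-1/5, 18/5); (-4, -5) → (1/5, 32/5); (-1, -1) → (1/5, 7/5)
T3 reflect across x = 0: (-23/5, -11/5) → (23/5, -11/5); (-1/5, 18/5) → (1/5, 18/5); (1/5, 32/5) → (-1/5, 32/5); (1/5, 7/5) → (-1/5, 7/5)
T4 shear: x ← x − 1·y: (23/5, -11/5) → (34/5, -11/5); (1/5, 18/5) → (-17/5, 18/5); (-1/5, 32/5) → (-33/5, 32/5); (-1/5, 7/5) → (-8/5, 7/5)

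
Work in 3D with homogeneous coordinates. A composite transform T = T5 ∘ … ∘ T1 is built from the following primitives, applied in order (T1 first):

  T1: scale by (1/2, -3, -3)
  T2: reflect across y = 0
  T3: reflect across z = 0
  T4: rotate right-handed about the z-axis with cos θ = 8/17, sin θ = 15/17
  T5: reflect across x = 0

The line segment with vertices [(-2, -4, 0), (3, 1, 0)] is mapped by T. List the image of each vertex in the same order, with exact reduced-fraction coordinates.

T1 scale by (1/2, -3, -3): (-2, -4, 0) → (-1, 12, 0); (3, 1, 0) → (3/2, -3, 0)
T2 reflect across y = 0: (-1, 12, 0) → (-1, -12, 0); (3/2, -3, 0) → (3/2, 3, 0)
T3 reflect across z = 0: (-1, -12, 0) → (-1, -12, 0); (3/2, 3, 0) → (3/2, 3, 0)
T4 rotate right-handed about the z-axis with cos θ = 8/17, sin θ = 15/17: (-1, -12, 0) → (172/17, -111/17, 0); (3/2, 3, 0) → (-33/17, 93/34, 0)
T5 reflect across x = 0: (172/17, -111/17, 0) → (-172/17, -111/17, 0); (-33/17, 93/34, 0) → (33/17, 93/34, 0)

image vertices: (-172/17, -111/17, 0), (33/17, 93/34, 0)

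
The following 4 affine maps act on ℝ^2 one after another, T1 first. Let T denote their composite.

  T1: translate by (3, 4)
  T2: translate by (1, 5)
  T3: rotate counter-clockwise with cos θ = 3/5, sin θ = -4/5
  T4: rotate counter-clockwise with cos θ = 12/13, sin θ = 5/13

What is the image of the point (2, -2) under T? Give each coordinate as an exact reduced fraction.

T1 translate by (3, 4): (2, -2) → (5, 2)
T2 translate by (1, 5): (5, 2) → (6, 7)
T3 rotate counter-clockwise with cos θ = 3/5, sin θ = -4/5: (6, 7) → (46/5, -3/5)
T4 rotate counter-clockwise with cos θ = 12/13, sin θ = 5/13: (46/5, -3/5) → (567/65, 194/65)

T(p) = (567/65, 194/65)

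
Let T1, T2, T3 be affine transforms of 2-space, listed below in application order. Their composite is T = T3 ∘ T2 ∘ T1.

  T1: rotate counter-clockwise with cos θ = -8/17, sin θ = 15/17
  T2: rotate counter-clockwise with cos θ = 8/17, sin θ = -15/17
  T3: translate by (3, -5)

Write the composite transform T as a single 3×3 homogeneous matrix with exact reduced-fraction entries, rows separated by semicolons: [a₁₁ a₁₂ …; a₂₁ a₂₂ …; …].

T1 = [-8/17 -15/17 0; 15/17 -8/17 0; 0 0 1]
T2·T1 = [161/289 -240/289 0; 240/289 161/289 0; 0 0 1]
T3·…·T1 = [161/289 -240/289 3; 240/289 161/289 -5; 0 0 1]

T = [161/289 -240/289 3; 240/289 161/289 -5; 0 0 1]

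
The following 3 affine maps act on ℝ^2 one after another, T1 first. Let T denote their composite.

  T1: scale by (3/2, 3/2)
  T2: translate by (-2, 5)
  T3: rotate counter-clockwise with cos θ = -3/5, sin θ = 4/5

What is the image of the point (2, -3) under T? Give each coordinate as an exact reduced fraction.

T1 scale by (3/2, 3/2): (2, -3) → (3, -9/2)
T2 translate by (-2, 5): (3, -9/2) → (1, 1/2)
T3 rotate counter-clockwise with cos θ = -3/5, sin θ = 4/5: (1, 1/2) → (-1, 1/2)

T(p) = (-1, 1/2)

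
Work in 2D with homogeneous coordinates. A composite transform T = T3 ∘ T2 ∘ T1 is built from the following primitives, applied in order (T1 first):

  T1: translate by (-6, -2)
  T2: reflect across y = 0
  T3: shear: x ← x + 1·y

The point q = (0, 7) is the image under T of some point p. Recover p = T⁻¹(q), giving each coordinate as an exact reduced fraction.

T1 = [1 0 -6; 0 1 -2; 0 0 1]
T2·T1 = [1 0 -6; 0 -1 2; 0 0 1]
T3·…·T1 = [1 -1 -4; 0 -1 2; 0 0 1]
det M = -1; M⁻¹ = [1 -1 6; 0 -1 2; 0 0 1]
M⁻¹ · (0, 7)ᵀ = (-1, -5)ᵀ

p = (-1, -5)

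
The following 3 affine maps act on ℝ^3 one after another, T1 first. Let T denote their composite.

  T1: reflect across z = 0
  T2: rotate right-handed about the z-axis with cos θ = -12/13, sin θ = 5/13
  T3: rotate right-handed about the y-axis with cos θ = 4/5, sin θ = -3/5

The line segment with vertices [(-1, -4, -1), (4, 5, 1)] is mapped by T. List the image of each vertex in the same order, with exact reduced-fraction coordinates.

image vertices: (89/65, 43/13, 148/65), (-253/65, -40/13, -271/65)

T1 reflect across z = 0: (-1, -4, -1) → (-1, -4, 1); (4, 5, 1) → (4, 5, -1)
T2 rotate right-handed about the z-axis with cos θ = -12/13, sin θ = 5/13: (-1, -4, 1) → (32/13, 43/13, 1); (4, 5, -1) → (-73/13, -40/13, -1)
T3 rotate right-handed about the y-axis with cos θ = 4/5, sin θ = -3/5: (32/13, 43/13, 1) → (89/65, 43/13, 148/65); (-73/13, -40/13, -1) → (-253/65, -40/13, -271/65)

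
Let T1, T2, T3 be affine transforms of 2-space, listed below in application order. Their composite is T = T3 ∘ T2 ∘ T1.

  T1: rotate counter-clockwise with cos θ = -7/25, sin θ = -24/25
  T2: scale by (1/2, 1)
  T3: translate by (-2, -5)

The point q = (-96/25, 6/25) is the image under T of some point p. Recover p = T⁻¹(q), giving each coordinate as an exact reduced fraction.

T1 = [-7/25 24/25 0; -24/25 -7/25 0; 0 0 1]
T2·T1 = [-7/50 12/25 0; -24/25 -7/25 0; 0 0 1]
T3·…·T1 = [-7/50 12/25 -2; -24/25 -7/25 -5; 0 0 1]
det M = 1/2; M⁻¹ = [-14/25 -24/25 -148/25; 48/25 -7/25 61/25; 0 0 1]
M⁻¹ · (-96/25, 6/25)ᵀ = (-4, -5)ᵀ

p = (-4, -5)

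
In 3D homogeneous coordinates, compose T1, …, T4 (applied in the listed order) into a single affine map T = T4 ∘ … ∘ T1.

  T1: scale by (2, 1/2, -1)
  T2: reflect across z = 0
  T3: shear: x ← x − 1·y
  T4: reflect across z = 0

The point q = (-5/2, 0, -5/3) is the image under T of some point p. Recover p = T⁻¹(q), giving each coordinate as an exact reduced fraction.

p = (-5/4, 0, 5/3)

T1 = [2 0 0 0; 0 1/2 0 0; 0 0 -1 0; 0 0 0 1]
T2·T1 = [2 0 0 0; 0 1/2 0 0; 0 0 1 0; 0 0 0 1]
T3·…·T1 = [2 -1/2 0 0; 0 1/2 0 0; 0 0 1 0; 0 0 0 1]
T4·…·T1 = [2 -1/2 0 0; 0 1/2 0 0; 0 0 -1 0; 0 0 0 1]
det M = -1; M⁻¹ = [1/2 1/2 0 0; 0 2 0 0; 0 0 -1 0; 0 0 0 1]
M⁻¹ · (-5/2, 0, -5/3)ᵀ = (-5/4, 0, 5/3)ᵀ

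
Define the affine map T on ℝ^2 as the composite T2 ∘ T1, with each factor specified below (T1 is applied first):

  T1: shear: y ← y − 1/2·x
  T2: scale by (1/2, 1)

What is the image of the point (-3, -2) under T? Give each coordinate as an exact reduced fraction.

T(p) = (-3/2, -1/2)

T1 shear: y ← y − 1/2·x: (-3, -2) → (-3, -1/2)
T2 scale by (1/2, 1): (-3, -1/2) → (-3/2, -1/2)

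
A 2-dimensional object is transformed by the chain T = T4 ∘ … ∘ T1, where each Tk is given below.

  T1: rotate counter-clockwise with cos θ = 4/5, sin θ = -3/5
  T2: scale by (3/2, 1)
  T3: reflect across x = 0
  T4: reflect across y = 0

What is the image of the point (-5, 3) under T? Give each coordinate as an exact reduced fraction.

T(p) = (33/10, -27/5)

T1 rotate counter-clockwise with cos θ = 4/5, sin θ = -3/5: (-5, 3) → (-11/5, 27/5)
T2 scale by (3/2, 1): (-11/5, 27/5) → (-33/10, 27/5)
T3 reflect across x = 0: (-33/10, 27/5) → (33/10, 27/5)
T4 reflect across y = 0: (33/10, 27/5) → (33/10, -27/5)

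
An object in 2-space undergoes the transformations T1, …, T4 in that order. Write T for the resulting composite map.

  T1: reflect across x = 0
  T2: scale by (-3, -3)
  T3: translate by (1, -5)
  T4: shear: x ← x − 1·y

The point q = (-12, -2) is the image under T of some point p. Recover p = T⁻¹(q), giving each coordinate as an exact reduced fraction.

T1 = [-1 0 0; 0 1 0; 0 0 1]
T2·T1 = [3 0 0; 0 -3 0; 0 0 1]
T3·…·T1 = [3 0 1; 0 -3 -5; 0 0 1]
T4·…·T1 = [3 3 6; 0 -3 -5; 0 0 1]
det M = -9; M⁻¹ = [1/3 1/3 -1/3; 0 -1/3 -5/3; 0 0 1]
M⁻¹ · (-12, -2)ᵀ = (-5, -1)ᵀ

p = (-5, -1)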